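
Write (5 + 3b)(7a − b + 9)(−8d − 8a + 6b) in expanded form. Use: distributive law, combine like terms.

(5 + 3b)(7a − b + 9)(−8d − 8a + 6b)
= (35a − 5b + 45 + 21ab − 3b^2 + 27b)(−8d − 8a + 6b)    [distributive law]
= (35a + 22b + 45 + 21ab − 3b^2)(−8d − 8a + 6b)    [combine like terms]
= −280ad − 280a^2 + 210ab − 176bd − 176ab + 132b^2 − 360d − 360a + 270b − 168abd − 168a^2b + 126ab^2 + 24b^2d + 24ab^2 − 18b^3    [distributive law]
= −280ad − 280a^2 + 34ab − 176bd + 132b^2 − 360d − 360a + 270b − 168abd − 168a^2b + 150ab^2 + 24b^2d − 18b^3    [combine like terms]

−280ad − 280a^2 + 34ab − 176bd + 132b^2 − 360d − 360a + 270b − 168abd − 168a^2b + 150ab^2 + 24b^2d − 18b^3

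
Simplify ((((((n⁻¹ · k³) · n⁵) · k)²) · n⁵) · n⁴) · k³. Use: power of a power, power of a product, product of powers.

k¹¹n¹⁷

((((((n⁻¹ · k³) · n⁵) · k)²) · n⁵) · n⁴) · k³
= ((((((n⁻¹ · k³) · n⁵)²) · (k²)) · n⁵) · n⁴) · k³    [power of a product]
= ((((((n⁻¹ · k³)²) · ((n⁵)²)) · (k²)) · n⁵) · n⁴) · k³    [power of a product]
= (((((((n⁻¹)²) · ((k³)²)) · ((n⁵)²)) · (k²)) · n⁵) · n⁴) · k³    [power of a product]
= (((((n⁻² · ((k³)²)) · ((n⁵)²)) · (k²)) · n⁵) · n⁴) · k³    [power of a power]
= (((((n⁻² · k⁶) · ((n⁵)²)) · (k²)) · n⁵) · n⁴) · k³    [power of a power]
= (((((n⁻² · k⁶) · n¹⁰) · (k²)) · n⁵) · n⁴) · k³    [power of a power]
= k¹¹n¹⁷    [product of powers]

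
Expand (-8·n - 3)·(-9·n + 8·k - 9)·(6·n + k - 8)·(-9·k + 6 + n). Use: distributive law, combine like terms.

(-8·n - 3)·(-9·n + 8·k - 9)·(6·n + k - 8)·(-9·k + 6 + n)
= (72·n^2 - 64·k·n + 72·n + 27·n - 24·k + 27)·(6·n + k - 8)·(-9·k + 6 + n)    [distributive law]
= (72·n^2 - 64·k·n + 99·n - 24·k + 27)·(6·n + k - 8)·(-9·k + 6 + n)    [combine like terms]
= (432·n^3 + 72·k·n^2 - 576·n^2 - 384·k·n^2 - 64·k^2·n + 512·k·n + 594·n^2 + 99·k·n - 792·n - 144·k·n - 24·k^2 + 192·k + 162·n + 27·k - 216)·(-9·k + 6 + n)    [distributive law]
= (432·n^3 - 312·k·n^2 + 18·n^2 - 64·k^2·n + 467·k·n - 630·n - 24·k^2 + 219·k - 216)·(-9·k + 6 + n)    [combine like terms]
= -3888·k·n^3 + 2592·n^3 + 432·n^4 + 2808·k^2·n^2 - 1872·k·n^2 - 312·k·n^3 - 162·k·n^2 + 108·n^2 + 18·n^3 + 576·k^3·n - 384·k^2·n - 64·k^2·n^2 - 4203·k^2·n + 2802·k·n + 467·k·n^2 + 5670·k·n - 3780·n - 630·n^2 + 216·k^3 - 144·k^2 - 24·k^2·n - 1971·k^2 + 1314·k + 219·k·n + 1944·k - 1296 - 216·n    [distributive law]
= -4200·k·n^3 + 2610·n^3 + 432·n^4 + 2744·k^2·n^2 - 1567·k·n^2 - 522·n^2 + 576·k^3·n - 4611·k^2·n + 8691·k·n - 3996·n + 216·k^3 - 2115·k^2 + 3258·k - 1296    [combine like terms]

-4200·k·n^3 + 2610·n^3 + 432·n^4 + 2744·k^2·n^2 - 1567·k·n^2 - 522·n^2 + 576·k^3·n - 4611·k^2·n + 8691·k·n - 3996·n + 216·k^3 - 2115·k^2 + 3258·k - 1296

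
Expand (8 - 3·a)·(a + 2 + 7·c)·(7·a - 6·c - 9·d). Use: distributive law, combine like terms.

14·a² + 380·a·c - 18·a·d + 112·a - 96·c - 144·d - 336·c² - 504·c·d - 21·a³ - 129·a²·c + 27·a²·d + 126·a·c² + 189·a·c·d

(8 - 3·a)·(a + 2 + 7·c)·(7·a - 6·c - 9·d)
= (8·a + 16 + 56·c - 3·a² - 6·a - 21·a·c)·(7·a - 6·c - 9·d)    [distributive law]
= (2·a + 16 + 56·c - 3·a² - 21·a·c)·(7·a - 6·c - 9·d)    [combine like terms]
= 14·a² - 12·a·c - 18·a·d + 112·a - 96·c - 144·d + 392·a·c - 336·c² - 504·c·d - 21·a³ + 18·a²·c + 27·a²·d - 147·a²·c + 126·a·c² + 189·a·c·d    [distributive law]
= 14·a² + 380·a·c - 18·a·d + 112·a - 96·c - 144·d - 336·c² - 504·c·d - 21·a³ - 129·a²·c + 27·a²·d + 126·a·c² + 189·a·c·d    [combine like terms]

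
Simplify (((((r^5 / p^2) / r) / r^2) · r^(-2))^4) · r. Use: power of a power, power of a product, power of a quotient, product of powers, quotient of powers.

p^(-8)r

(((((r^5 / p^2) / r) / r^2) · r^(-2))^4) · r
= (((((r^5 / p^2) / r) / r^2)^4) · ((r^(-2))^4)) · r    [power of a product]
= (((((r^5 / p^2) / r)^4) / ((r^2)^4)) · ((r^(-2))^4)) · r    [power of a quotient]
= (((((r^5 / p^2)^4) / (r^4)) / ((r^2)^4)) · ((r^(-2))^4)) · r    [power of a quotient]
= ((((((r^5)^4) / ((p^2)^4)) / (r^4)) / ((r^2)^4)) · ((r^(-2))^4)) · r    [power of a quotient]
= ((((r^20 / ((p^2)^4)) / (r^4)) / ((r^2)^4)) · ((r^(-2))^4)) · r    [power of a power]
= ((((r^20 / p^8) / (r^4)) / ((r^2)^4)) · ((r^(-2))^4)) · r    [power of a power]
= ((((r^20 / p^8) / r^4) / r^8) · ((r^(-2))^4)) · r    [power of a power]
= ((((r^20 / p^8) / r^4) / r^8) · r^(-8)) · r    [power of a power]
= p^(-8)r    [quotient of powers; product of powers]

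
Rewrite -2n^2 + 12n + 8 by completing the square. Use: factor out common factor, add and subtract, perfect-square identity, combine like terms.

-2n^2 + 12n + 8
= -2(n^2 - 6n) + 8    [factor out -2 from the n-terms]
= -2(n^2 - 6n + 9 - 9) + 8    [add and subtract 9 inside the bracket]
= -2(n - 3)^2 + 18 + 8    [perfect-square identity]
= -2(n - 3)^2 + 26    [combine constants]

-2(n - 3)^2 + 26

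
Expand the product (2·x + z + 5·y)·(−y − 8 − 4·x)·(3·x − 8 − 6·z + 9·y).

(2·x + z + 5·y)·(−y − 8 − 4·x)·(3·x − 8 − 6·z + 9·y)
= (−2·x·y − 16·x − 8·x^2 − y·z − 8·z − 4·x·z − 5·y^2 − 40·y − 20·x·y)·(3·x − 8 − 6·z + 9·y)    [distributive law]
= (−22·x·y − 16·x − 8·x^2 − y·z − 8·z − 4·x·z − 5·y^2 − 40·y)·(3·x − 8 − 6·z + 9·y)    [combine like terms]
= −66·x^2·y + 176·x·y + 132·x·y·z − 198·x·y^2 − 48·x^2 + 128·x + 96·x·z − 144·x·y − 24·x^3 + 64·x^2 + 48·x^2·z − 72·x^2·y − 3·x·y·z + 8·y·z + 6·y·z^2 − 9·y^2·z − 24·x·z + 64·z + 48·z^2 − 72·y·z − 12·x^2·z + 32·x·z + 24·x·z^2 − 36·x·y·z − 15·x·y^2 + 40·y^2 + 30·y^2·z − 45·y^3 − 120·x·y + 320·y + 240·y·z − 360·y^2    [distributive law]
= −138·x^2·y − 88·x·y + 93·x·y·z − 213·x·y^2 + 16·x^2 + 128·x + 104·x·z − 24·x^3 + 36·x^2·z + 176·y·z + 6·y·z^2 + 21·y^2·z + 64·z + 48·z^2 + 24·x·z^2 − 320·y^2 − 45·y^3 + 320·y    [combine like terms]

−138·x^2·y − 88·x·y + 93·x·y·z − 213·x·y^2 + 16·x^2 + 128·x + 104·x·z − 24·x^3 + 36·x^2·z + 176·y·z + 6·y·z^2 + 21·y^2·z + 64·z + 48·z^2 + 24·x·z^2 − 320·y^2 − 45·y^3 + 320·y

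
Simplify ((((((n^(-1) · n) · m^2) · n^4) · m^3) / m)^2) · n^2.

m^8n^10

((((((n^(-1) · n) · m^2) · n^4) · m^3) / m)^2) · n^2
= ((((((n^(-1) · n) · m^2) · n^4) · m^3)^2) / (m^2)) · n^2    [power of a quotient]
= ((((((n^(-1) · n) · m^2) · n^4)^2) · ((m^3)^2)) / (m^2)) · n^2    [power of a product]
= ((((((n^(-1) · n) · m^2)^2) · ((n^4)^2)) · ((m^3)^2)) / (m^2)) · n^2    [power of a product]
= ((((((n^(-1) · n)^2) · ((m^2)^2)) · ((n^4)^2)) · ((m^3)^2)) / (m^2)) · n^2    [power of a product]
= (((((((n^(-1))^2) · (n^2)) · ((m^2)^2)) · ((n^4)^2)) · ((m^3)^2)) / (m^2)) · n^2    [power of a product]
= (((((n^(-2) · (n^2)) · ((m^2)^2)) · ((n^4)^2)) · ((m^3)^2)) / (m^2)) · n^2    [power of a power]
= ((((n^0 · ((m^2)^2)) · ((n^4)^2)) · ((m^3)^2)) / (m^2)) · n^2    [product of powers]
= ((((n^0 · m^4) · ((n^4)^2)) · ((m^3)^2)) / (m^2)) · n^2    [power of a power]
= ((((n^0 · m^4) · n^8) · ((m^3)^2)) / (m^2)) · n^2    [power of a power]
= ((((n^0 · m^4) · n^8) · m^6) / (m^2)) · n^2    [power of a power]
= m^8n^10    [quotient of powers; product of powers]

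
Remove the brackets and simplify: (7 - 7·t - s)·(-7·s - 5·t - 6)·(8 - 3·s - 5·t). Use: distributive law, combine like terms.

-218·s + 185·s^2 + 626·s·t + 266·t + 245·t^2 - 336 - 197·s^2·t - 375·s·t^2 - 175·t^3 - 21·s^3

(7 - 7·t - s)·(-7·s - 5·t - 6)·(8 - 3·s - 5·t)
= (-49·s - 35·t - 42 + 49·s·t + 35·t^2 + 42·t + 7·s^2 + 5·s·t + 6·s)·(8 - 3·s - 5·t)    [distributive law]
= (-43·s + 7·t - 42 + 54·s·t + 35·t^2 + 7·s^2)·(8 - 3·s - 5·t)    [combine like terms]
= -344·s + 129·s^2 + 215·s·t + 56·t - 21·s·t - 35·t^2 - 336 + 126·s + 210·t + 432·s·t - 162·s^2·t - 270·s·t^2 + 280·t^2 - 105·s·t^2 - 175·t^3 + 56·s^2 - 21·s^3 - 35·s^2·t    [distributive law]
= -218·s + 185·s^2 + 626·s·t + 266·t + 245·t^2 - 336 - 197·s^2·t - 375·s·t^2 - 175·t^3 - 21·s^3    [combine like terms]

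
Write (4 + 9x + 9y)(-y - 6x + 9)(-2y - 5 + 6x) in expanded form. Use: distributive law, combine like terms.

-109y² - 457y + 663xy - 69x + 612x² - 180 + 72xy² - 270x²y - 324x³ + 18y³

(4 + 9x + 9y)(-y - 6x + 9)(-2y - 5 + 6x)
= (-4y - 24x + 36 - 9xy - 54x² + 81x - 9y² - 54xy + 81y)(-2y - 5 + 6x)    [distributive law]
= (77y + 57x + 36 - 63xy - 54x² - 9y²)(-2y - 5 + 6x)    [combine like terms]
= -154y² - 385y + 462xy - 114xy - 285x + 342x² - 72y - 180 + 216x + 126xy² + 315xy - 378x²y + 108x²y + 270x² - 324x³ + 18y³ + 45y² - 54xy²    [distributive law]
= -109y² - 457y + 663xy - 69x + 612x² - 180 + 72xy² - 270x²y - 324x³ + 18y³    [combine like terms]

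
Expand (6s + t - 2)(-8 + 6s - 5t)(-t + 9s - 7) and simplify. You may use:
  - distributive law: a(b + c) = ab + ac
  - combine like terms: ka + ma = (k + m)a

246st - 792s² + 564s - 252s²t + 324s³ - 21st² + 33t² - 30t + 5t³ - 112

(6s + t - 2)(-8 + 6s - 5t)(-t + 9s - 7)
= (-48s + 36s² - 30st - 8t + 6st - 5t² + 16 - 12s + 10t)(-t + 9s - 7)    [distributive law]
= (-60s + 36s² - 24st + 2t - 5t² + 16)(-t + 9s - 7)    [combine like terms]
= 60st - 540s² + 420s - 36s²t + 324s³ - 252s² + 24st² - 216s²t + 168st - 2t² + 18st - 14t + 5t³ - 45st² + 35t² - 16t + 144s - 112    [distributive law]
= 246st - 792s² + 564s - 252s²t + 324s³ - 21st² + 33t² - 30t + 5t³ - 112    [combine like terms]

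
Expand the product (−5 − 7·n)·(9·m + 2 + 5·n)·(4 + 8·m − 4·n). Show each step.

(−5 − 7·n)·(9·m + 2 + 5·n)·(4 + 8·m − 4·n)
= (−45·m − 10 − 25·n − 63·m·n − 14·n − 35·n^2)·(4 + 8·m − 4·n)    [distributive law]
= (−45·m − 10 − 39·n − 63·m·n − 35·n^2)·(4 + 8·m − 4·n)    [combine like terms]
= −180·m − 360·m^2 + 180·m·n − 40 − 80·m + 40·n − 156·n − 312·m·n + 156·n^2 − 252·m·n − 504·m^2·n + 252·m·n^2 − 140·n^2 − 280·m·n^2 + 140·n^3    [distributive law]
= −260·m − 360·m^2 − 384·m·n − 40 − 116·n + 16·n^2 − 504·m^2·n − 28·m·n^2 + 140·n^3    [combine like terms]

−260·m − 360·m^2 − 384·m·n − 40 − 116·n + 16·n^2 − 504·m^2·n − 28·m·n^2 + 140·n^3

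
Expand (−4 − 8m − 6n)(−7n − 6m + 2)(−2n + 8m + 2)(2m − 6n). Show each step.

−1672mn^2 − 312n^3 − 368m^2n + 384mn − 288n^2 + 320m^3 − 96m^2 − 32m + 96n − 3536m^2n^2 − 1080mn^3 − 1024m^3n + 768m^4 + 504n^4

(−4 − 8m − 6n)(−7n − 6m + 2)(−2n + 8m + 2)(2m − 6n)
= (28n + 24m − 8 + 56mn + 48m^2 − 16m + 42n^2 + 36mn − 12n)(−2n + 8m + 2)(2m − 6n)    [distributive law]
= (16n + 8m − 8 + 92mn + 48m^2 + 42n^2)(−2n + 8m + 2)(2m − 6n)    [combine like terms]
= (−32n^2 + 128mn + 32n − 16mn + 64m^2 + 16m + 16n − 64m − 16 − 184mn^2 + 736m^2n + 184mn − 96m^2n + 384m^3 + 96m^2 − 84n^3 + 336mn^2 + 84n^2)(2m − 6n)    [distributive law]
= (52n^2 + 296mn + 48n + 160m^2 − 48m − 16 + 152mn^2 + 640m^2n + 384m^3 − 84n^3)(2m − 6n)    [combine like terms]
= 104mn^2 − 312n^3 + 592m^2n − 1776mn^2 + 96mn − 288n^2 + 320m^3 − 960m^2n − 96m^2 + 288mn − 32m + 96n + 304m^2n^2 − 912mn^3 + 1280m^3n − 3840m^2n^2 + 768m^4 − 2304m^3n − 168mn^3 + 504n^4    [distributive law]
= −1672mn^2 − 312n^3 − 368m^2n + 384mn − 288n^2 + 320m^3 − 96m^2 − 32m + 96n − 3536m^2n^2 − 1080mn^3 − 1024m^3n + 768m^4 + 504n^4    [combine like terms]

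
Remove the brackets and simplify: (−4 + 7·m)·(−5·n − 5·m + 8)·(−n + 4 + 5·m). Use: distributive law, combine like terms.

−20·n² + 112·n − 116·m·n + 144·m + 240·m² − 128 + 35·m·n² − 140·m²·n − 175·m³

(−4 + 7·m)·(−5·n − 5·m + 8)·(−n + 4 + 5·m)
= (20·n + 20·m − 32 − 35·m·n − 35·m² + 56·m)·(−n + 4 + 5·m)    [distributive law]
= (20·n + 76·m − 32 − 35·m·n − 35·m²)·(−n + 4 + 5·m)    [combine like terms]
= −20·n² + 80·n + 100·m·n − 76·m·n + 304·m + 380·m² + 32·n − 128 − 160·m + 35·m·n² − 140·m·n − 175·m²·n + 35·m²·n − 140·m² − 175·m³    [distributive law]
= −20·n² + 112·n − 116·m·n + 144·m + 240·m² − 128 + 35·m·n² − 140·m²·n − 175·m³    [combine like terms]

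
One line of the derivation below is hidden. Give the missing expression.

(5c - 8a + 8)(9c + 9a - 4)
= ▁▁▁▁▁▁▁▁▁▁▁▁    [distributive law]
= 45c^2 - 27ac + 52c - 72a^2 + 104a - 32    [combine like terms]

After distributive law, the bracketed line is:

45c^2 + 45ac - 20c - 72ac - 72a^2 + 32a + 72c + 72a - 32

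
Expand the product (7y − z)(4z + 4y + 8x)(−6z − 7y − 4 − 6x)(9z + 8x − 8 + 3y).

(7y − z)(4z + 4y + 8x)(−6z − 7y − 4 − 6x)(9z + 8x − 8 + 3y)
= (28yz + 28y^2 + 56xy − 4z^2 − 4yz − 8xz)(−6z − 7y − 4 − 6x)(9z + 8x − 8 + 3y)    [distributive law]
= (24yz + 28y^2 + 56xy − 4z^2 − 8xz)(−6z − 7y − 4 − 6x)(9z + 8x − 8 + 3y)    [combine like terms]
= (−144yz^2 − 168y^2z − 96yz − 144xyz − 168y^2z − 196y^3 − 112y^2 − 168xy^2 − 336xyz − 392xy^2 − 224xy − 336x^2y + 24z^3 + 28yz^2 + 16z^2 + 24xz^2 + 48xz^2 + 56xyz + 32xz + 48x^2z)(9z + 8x − 8 + 3y)    [distributive law]
= (−116yz^2 − 336y^2z − 96yz − 424xyz − 196y^3 − 112y^2 − 560xy^2 − 224xy − 336x^2y + 24z^3 + 16z^2 + 72xz^2 + 32xz + 48x^2z)(9z + 8x − 8 + 3y)    [combine like terms]
= −1044yz^3 − 928xyz^2 + 928yz^2 − 348y^2z^2 − 3024y^2z^2 − 2688xy^2z + 2688y^2z − 1008y^3z − 864yz^2 − 768xyz + 768yz − 288y^2z − 3816xyz^2 − 3392x^2yz + 3392xyz − 1272xy^2z − 1764y^3z − 1568xy^3 + 1568y^3 − 588y^4 − 1008y^2z − 896xy^2 + 896y^2 − 336y^3 − 5040xy^2z − 4480x^2y^2 + 4480xy^2 − 1680xy^3 − 2016xyz − 1792x^2y + 1792xy − 672xy^2 − 3024x^2yz − 2688x^3y + 2688x^2y − 1008x^2y^2 + 216z^4 + 192xz^3 − 192z^3 + 72yz^3 + 144z^3 + 128xz^2 − 128z^2 + 48yz^2 + 648xz^3 + 576x^2z^2 − 576xz^2 + 216xyz^2 + 288xz^2 + 256x^2z − 256xz + 96xyz + 432x^2z^2 + 384x^3z − 384x^2z + 144x^2yz    [distributive law]
= −972yz^3 − 4528xyz^2 + 112yz^2 − 3372y^2z^2 − 9000xy^2z + 1392y^2z − 2772y^3z + 704xyz + 768yz − 6272x^2yz − 3248xy^3 + 1232y^3 − 588y^4 + 2912xy^2 + 896y^2 − 5488x^2y^2 + 896x^2y + 1792xy − 2688x^3y + 216z^4 + 840xz^3 − 48z^3 − 160xz^2 − 128z^2 + 1008x^2z^2 − 128x^2z − 256xz + 384x^3z    [combine like terms]

−972yz^3 − 4528xyz^2 + 112yz^2 − 3372y^2z^2 − 9000xy^2z + 1392y^2z − 2772y^3z + 704xyz + 768yz − 6272x^2yz − 3248xy^3 + 1232y^3 − 588y^4 + 2912xy^2 + 896y^2 − 5488x^2y^2 + 896x^2y + 1792xy − 2688x^3y + 216z^4 + 840xz^3 − 48z^3 − 160xz^2 − 128z^2 + 1008x^2z^2 − 128x^2z − 256xz + 384x^3z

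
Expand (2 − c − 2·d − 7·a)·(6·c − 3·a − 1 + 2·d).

(2 − c − 2·d − 7·a)·(6·c − 3·a − 1 + 2·d)
= 12·c − 6·a − 2 + 4·d − 6·c^2 + 3·a·c + c − 2·c·d − 12·c·d + 6·a·d + 2·d − 4·d^2 − 42·a·c + 21·a^2 + 7·a − 14·a·d    [distributive law]
= 13·c + a − 2 + 6·d − 6·c^2 − 39·a·c − 14·c·d − 8·a·d − 4·d^2 + 21·a^2    [combine like terms]

13·c + a − 2 + 6·d − 6·c^2 − 39·a·c − 14·c·d − 8·a·d − 4·d^2 + 21·a^2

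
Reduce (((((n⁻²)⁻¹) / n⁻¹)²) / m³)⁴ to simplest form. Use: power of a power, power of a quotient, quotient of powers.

(((((n⁻²)⁻¹) / n⁻¹)²) / m³)⁴
= (((((n⁻²)⁻¹) / n⁻¹)²)⁴) / ((m³)⁴)    [power of a quotient]
= ((((n⁻²)⁻¹) / n⁻¹)⁸) / ((m³)⁴)    [power of a power]
= ((((n⁻²)⁻¹)⁸) / ((n⁻¹)⁸)) / ((m³)⁴)    [power of a quotient]
= (((n⁻²)⁻⁸) / ((n⁻¹)⁸)) / ((m³)⁴)    [power of a power]
= (n¹⁶ / ((n⁻¹)⁸)) / ((m³)⁴)    [power of a power]
= (n¹⁶ / n⁻⁸) / ((m³)⁴)    [power of a power]
= n²⁴ / ((m³)⁴)    [quotient of powers]
= n²⁴ / m¹²    [power of a power]
= m⁻¹²·n²⁴    [quotient of powers]

m⁻¹²·n²⁴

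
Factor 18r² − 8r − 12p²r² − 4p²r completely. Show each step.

18r² − 8r − 12p²r² − 4p²r
= 2(9r² − 4r − 6p²r² − 2p²r)    [factor out 2]
= 2r(9r − 4 − 6p²r − 2p²)    [factor out r]

2r(9r − 4 − 6p²r − 2p²)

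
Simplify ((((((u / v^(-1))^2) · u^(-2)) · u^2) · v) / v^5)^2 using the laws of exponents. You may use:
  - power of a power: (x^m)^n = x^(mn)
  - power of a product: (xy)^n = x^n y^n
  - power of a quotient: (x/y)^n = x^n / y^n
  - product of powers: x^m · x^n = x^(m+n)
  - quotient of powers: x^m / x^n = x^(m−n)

((((((u / v^(-1))^2) · u^(-2)) · u^2) · v) / v^5)^2
= ((((((u / v^(-1))^2) · u^(-2)) · u^2) · v)^2) / ((v^5)^2)    [power of a quotient]
= ((((((u / v^(-1))^2) · u^(-2)) · u^2)^2) · (v^2)) / ((v^5)^2)    [power of a product]
= ((((((u / v^(-1))^2) · u^(-2))^2) · ((u^2)^2)) · (v^2)) / ((v^5)^2)    [power of a product]
= ((((((u / v^(-1))^2)^2) · ((u^(-2))^2)) · ((u^2)^2)) · (v^2)) / ((v^5)^2)    [power of a product]
= (((((u / v^(-1))^4) · ((u^(-2))^2)) · ((u^2)^2)) · (v^2)) / ((v^5)^2)    [power of a power]
= (((((u^4) / ((v^(-1))^4)) · ((u^(-2))^2)) · ((u^2)^2)) · (v^2)) / ((v^5)^2)    [power of a quotient]
= ((((u^4 / v^(-4)) · ((u^(-2))^2)) · ((u^2)^2)) · (v^2)) / ((v^5)^2)    [power of a power]
= ((((u^4 / v^(-4)) · u^(-4)) · ((u^2)^2)) · (v^2)) / ((v^5)^2)    [power of a power]
= ((((u^4 / v^(-4)) · u^(-4)) · u^4) · (v^2)) / ((v^5)^2)    [power of a power]
= ((((u^4 / v^(-4)) · u^(-4)) · u^4) · v^2) / v^10    [power of a power]
= u^4·v^(-4)    [quotient of powers; product of powers]

u^4·v^(-4)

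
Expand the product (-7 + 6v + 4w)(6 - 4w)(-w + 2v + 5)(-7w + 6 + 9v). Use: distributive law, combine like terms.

-2906w^2 + 3282w + 1734vw - 1314v + 1296v^2 - 1260 + 1020w^3 - 872vw^2 - 1260v^2w + 648v^3 + 200vw^3 + 264v^2w^2 - 432v^3w - 112w^4

(-7 + 6v + 4w)(6 - 4w)(-w + 2v + 5)(-7w + 6 + 9v)
= (-42 + 28w + 36v - 24vw + 24w - 16w^2)(-w + 2v + 5)(-7w + 6 + 9v)    [distributive law]
= (-42 + 52w + 36v - 24vw - 16w^2)(-w + 2v + 5)(-7w + 6 + 9v)    [combine like terms]
= (42w - 84v - 210 - 52w^2 + 104vw + 260w - 36vw + 72v^2 + 180v + 24vw^2 - 48v^2w - 120vw + 16w^3 - 32vw^2 - 80w^2)(-7w + 6 + 9v)    [distributive law]
= (302w + 96v - 210 - 132w^2 - 52vw + 72v^2 - 8vw^2 - 48v^2w + 16w^3)(-7w + 6 + 9v)    [combine like terms]
= -2114w^2 + 1812w + 2718vw - 672vw + 576v + 864v^2 + 1470w - 1260 - 1890v + 924w^3 - 792w^2 - 1188vw^2 + 364vw^2 - 312vw - 468v^2w - 504v^2w + 432v^2 + 648v^3 + 56vw^3 - 48vw^2 - 72v^2w^2 + 336v^2w^2 - 288v^2w - 432v^3w - 112w^4 + 96w^3 + 144vw^3    [distributive law]
= -2906w^2 + 3282w + 1734vw - 1314v + 1296v^2 - 1260 + 1020w^3 - 872vw^2 - 1260v^2w + 648v^3 + 200vw^3 + 264v^2w^2 - 432v^3w - 112w^4    [combine like terms]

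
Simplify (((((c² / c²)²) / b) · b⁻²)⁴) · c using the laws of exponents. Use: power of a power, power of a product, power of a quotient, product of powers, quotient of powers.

b⁻¹²·c

(((((c² / c²)²) / b) · b⁻²)⁴) · c
= (((((c² / c²)²) / b)⁴) · ((b⁻²)⁴)) · c    [power of a product]
= (((((c² / c²)²)⁴) / (b⁴)) · ((b⁻²)⁴)) · c    [power of a quotient]
= ((((c² / c²)⁸) / (b⁴)) · ((b⁻²)⁴)) · c    [power of a power]
= (((((c²)⁸) / ((c²)⁸)) / (b⁴)) · ((b⁻²)⁴)) · c    [power of a quotient]
= (((c¹⁶ / ((c²)⁸)) / (b⁴)) · ((b⁻²)⁴)) · c    [power of a power]
= (((c¹⁶ / c¹⁶) / (b⁴)) · ((b⁻²)⁴)) · c    [power of a power]
= ((c⁰ / (b⁴)) · ((b⁻²)⁴)) · c    [quotient of powers]
= ((c⁰ / b⁴) · b⁻⁸) · c    [power of a power]
= b⁻¹²·c    [quotient of powers; product of powers]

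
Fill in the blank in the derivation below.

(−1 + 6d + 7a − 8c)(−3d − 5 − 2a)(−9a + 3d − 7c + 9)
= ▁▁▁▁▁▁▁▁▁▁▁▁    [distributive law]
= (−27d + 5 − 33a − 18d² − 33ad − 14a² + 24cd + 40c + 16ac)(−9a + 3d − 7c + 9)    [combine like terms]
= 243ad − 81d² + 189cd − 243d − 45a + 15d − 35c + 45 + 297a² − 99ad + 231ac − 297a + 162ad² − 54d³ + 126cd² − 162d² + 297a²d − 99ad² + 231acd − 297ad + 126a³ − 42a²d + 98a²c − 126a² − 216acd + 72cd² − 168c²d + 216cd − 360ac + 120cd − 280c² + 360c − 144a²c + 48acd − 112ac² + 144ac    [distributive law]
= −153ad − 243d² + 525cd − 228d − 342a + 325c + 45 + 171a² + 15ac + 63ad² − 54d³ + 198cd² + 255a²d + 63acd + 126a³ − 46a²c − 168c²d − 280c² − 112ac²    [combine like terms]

By distributive law:

(3d + 5 + 2a − 18d² − 30d − 12ad − 21ad − 35a − 14a² + 24cd + 40c + 16ac)(−9a + 3d − 7c + 9)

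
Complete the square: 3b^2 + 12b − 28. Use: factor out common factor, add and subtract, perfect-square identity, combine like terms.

3(b + 2)^2 − 40

3b^2 + 12b − 28
= 3(b^2 + 4b) − 28    [factor out 3 from the b-terms]
= 3(b^2 + 4b + 4 − 4) − 28    [add and subtract 4 inside the bracket]
= 3(b + 2)^2 − 12 − 28    [perfect-square identity]
= 3(b + 2)^2 − 40    [combine constants]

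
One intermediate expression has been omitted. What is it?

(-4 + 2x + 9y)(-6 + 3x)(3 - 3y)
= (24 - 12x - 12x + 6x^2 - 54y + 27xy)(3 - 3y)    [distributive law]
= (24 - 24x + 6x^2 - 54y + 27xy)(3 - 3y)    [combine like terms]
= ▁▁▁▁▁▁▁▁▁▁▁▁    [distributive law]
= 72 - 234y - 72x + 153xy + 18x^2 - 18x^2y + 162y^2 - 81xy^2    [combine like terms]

After distributive law, the bracketed line is:

72 - 72y - 72x + 72xy + 18x^2 - 18x^2y - 162y + 162y^2 + 81xy - 81xy^2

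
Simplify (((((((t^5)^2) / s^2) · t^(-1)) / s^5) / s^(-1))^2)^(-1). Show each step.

s^12t^(-18)

(((((((t^5)^2) / s^2) · t^(-1)) / s^5) / s^(-1))^2)^(-1)
= ((((((t^5)^2) / s^2) · t^(-1)) / s^5) / s^(-1))^(-2)    [power of a power]
= ((((((t^5)^2) / s^2) · t^(-1)) / s^5)^(-2)) / ((s^(-1))^(-2))    [power of a quotient]
= ((((((t^5)^2) / s^2) · t^(-1))^(-2)) / ((s^5)^(-2))) / ((s^(-1))^(-2))    [power of a quotient]
= ((((((t^5)^2) / s^2)^(-2)) · ((t^(-1))^(-2))) / ((s^5)^(-2))) / ((s^(-1))^(-2))    [power of a product]
= ((((((t^5)^2)^(-2)) / ((s^2)^(-2))) · ((t^(-1))^(-2))) / ((s^5)^(-2))) / ((s^(-1))^(-2))    [power of a quotient]
= (((((t^5)^(-4)) / ((s^2)^(-2))) · ((t^(-1))^(-2))) / ((s^5)^(-2))) / ((s^(-1))^(-2))    [power of a power]
= (((t^(-20) / ((s^2)^(-2))) · ((t^(-1))^(-2))) / ((s^5)^(-2))) / ((s^(-1))^(-2))    [power of a power]
= (((t^(-20) / s^(-4)) · ((t^(-1))^(-2))) / ((s^5)^(-2))) / ((s^(-1))^(-2))    [power of a power]
= (((t^(-20) / s^(-4)) · t^2) / ((s^5)^(-2))) / ((s^(-1))^(-2))    [power of a power]
= (((t^(-20) / s^(-4)) · t^2) / s^(-10)) / ((s^(-1))^(-2))    [power of a power]
= (((t^(-20) / s^(-4)) · t^2) / s^(-10)) / s^2    [power of a power]
= s^12t^(-18)    [quotient of powers; product of powers]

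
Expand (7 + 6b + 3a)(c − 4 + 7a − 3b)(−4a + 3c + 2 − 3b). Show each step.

89ac + 21c² − 70c − 144bc + 186a − 56 − 6b − 106a² + 135ab + 99b² + 66abc + 18bc² − 72b²c − 195a²b − 27ab² + 54b³ + 51a²c + 9ac² − 84a³

(7 + 6b + 3a)(c − 4 + 7a − 3b)(−4a + 3c + 2 − 3b)
= (7c − 28 + 49a − 21b + 6bc − 24b + 42ab − 18b² + 3ac − 12a + 21a² − 9ab)(−4a + 3c + 2 − 3b)    [distributive law]
= (7c − 28 + 37a − 45b + 6bc + 33ab − 18b² + 3ac + 21a²)(−4a + 3c + 2 − 3b)    [combine like terms]
= −28ac + 21c² + 14c − 21bc + 112a − 84c − 56 + 84b − 148a² + 111ac + 74a − 111ab + 180ab − 135bc − 90b + 135b² − 24abc + 18bc² + 12bc − 18b²c − 132a²b + 99abc + 66ab − 99ab² + 72ab² − 54b²c − 36b² + 54b³ − 12a²c + 9ac² + 6ac − 9abc − 84a³ + 63a²c + 42a² − 63a²b    [distributive law]
= 89ac + 21c² − 70c − 144bc + 186a − 56 − 6b − 106a² + 135ab + 99b² + 66abc + 18bc² − 72b²c − 195a²b − 27ab² + 54b³ + 51a²c + 9ac² − 84a³    [combine like terms]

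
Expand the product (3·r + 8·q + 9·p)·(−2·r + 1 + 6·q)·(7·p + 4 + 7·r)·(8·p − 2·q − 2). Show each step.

−1344·p²·r² + 448·p·q·r² + 312·p·r² − 22·q·r² + 6·r² − 336·p·r³ + 84·q·r³ + 84·r³ + 348·p²·r − 296·p·q·r + 72·p·r − 152·q·r − 24·r + 3388·p²·q·r + 1904·p·q²·r − 800·q²·r − 28·q²·r² + 1294·p²·q + 320·p·q² − 360·p·q − 448·q² − 64·q + 1932·p²·q² − 672·p·q³ − 384·q³ − 672·q³·r − 1008·p³·r + 504·p³ + 162·p² − 72·p + 3024·p³·q

(3·r + 8·q + 9·p)·(−2·r + 1 + 6·q)·(7·p + 4 + 7·r)·(8·p − 2·q − 2)
= (−6·r² + 3·r + 18·q·r − 16·q·r + 8·q + 48·q² − 18·p·r + 9·p + 54·p·q)·(7·p + 4 + 7·r)·(8·p − 2·q − 2)    [distributive law]
= (−6·r² + 3·r + 2·q·r + 8·q + 48·q² − 18·p·r + 9·p + 54·p·q)·(7·p + 4 + 7·r)·(8·p − 2·q − 2)    [combine like terms]
= (−42·p·r² − 24·r² − 42·r³ + 21·p·r + 12·r + 21·r² + 14·p·q·r + 8·q·r + 14·q·r² + 56·p·q + 32·q + 56·q·r + 336·p·q² + 192·q² + 336·q²·r − 126·p²·r − 72·p·r − 126·p·r² + 63·p² + 36·p + 63·p·r + 378·p²·q + 216·p·q + 378·p·q·r)·(8·p − 2·q − 2)    [distributive law]
= (−168·p·r² − 3·r² − 42·r³ + 12·p·r + 12·r + 392·p·q·r + 64·q·r + 14·q·r² + 272·p·q + 32·q + 336·p·q² + 192·q² + 336·q²·r − 126·p²·r + 63·p² + 36·p + 378·p²·q)·(8·p − 2·q − 2)    [combine like terms]
= −1344·p²·r² + 336·p·q·r² + 336·p·r² − 24·p·r² + 6·q·r² + 6·r² − 336·p·r³ + 84·q·r³ + 84·r³ + 96·p²·r − 24·p·q·r − 24·p·r + 96·p·r − 24·q·r − 24·r + 3136·p²·q·r − 784·p·q²·r − 784·p·q·r + 512·p·q·r − 128·q²·r − 128·q·r + 112·p·q·r² − 28·q²·r² − 28·q·r² + 2176·p²·q − 544·p·q² − 544·p·q + 256·p·q − 64·q² − 64·q + 2688·p²·q² − 672·p·q³ − 672·p·q² + 1536·p·q² − 384·q³ − 384·q² + 2688·p·q²·r − 672·q³·r − 672·q²·r − 1008·p³·r + 252·p²·q·r + 252·p²·r + 504·p³ − 126·p²·q − 126·p² + 288·p² − 72·p·q − 72·p + 3024·p³·q − 756·p²·q² − 756·p²·q    [distributive law]
= −1344·p²·r² + 448·p·q·r² + 312·p·r² − 22·q·r² + 6·r² − 336·p·r³ + 84·q·r³ + 84·r³ + 348·p²·r − 296·p·q·r + 72·p·r − 152·q·r − 24·r + 3388·p²·q·r + 1904·p·q²·r − 800·q²·r − 28·q²·r² + 1294·p²·q + 320·p·q² − 360·p·q − 448·q² − 64·q + 1932·p²·q² − 672·p·q³ − 384·q³ − 672·q³·r − 1008·p³·r + 504·p³ + 162·p² − 72·p + 3024·p³·q    [combine like terms]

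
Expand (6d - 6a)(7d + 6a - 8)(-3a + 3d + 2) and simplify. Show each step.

(6d - 6a)(7d + 6a - 8)(-3a + 3d + 2)
= (42d² + 36ad - 48d - 42ad - 36a² + 48a)(-3a + 3d + 2)    [distributive law]
= (42d² - 6ad - 48d - 36a² + 48a)(-3a + 3d + 2)    [combine like terms]
= -126ad² + 126d³ + 84d² + 18a²d - 18ad² - 12ad + 144ad - 144d² - 96d + 108a³ - 108a²d - 72a² - 144a² + 144ad + 96a    [distributive law]
= -144ad² + 126d³ - 60d² - 90a²d + 276ad - 96d + 108a³ - 216a² + 96a    [combine like terms]

-144ad² + 126d³ - 60d² - 90a²d + 276ad - 96d + 108a³ - 216a² + 96a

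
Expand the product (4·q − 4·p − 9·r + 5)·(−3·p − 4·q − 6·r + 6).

(4·q − 4·p − 9·r + 5)·(−3·p − 4·q − 6·r + 6)
= −12·p·q − 16·q^2 − 24·q·r + 24·q + 12·p^2 + 16·p·q + 24·p·r − 24·p + 27·p·r + 36·q·r + 54·r^2 − 54·r − 15·p − 20·q − 30·r + 30    [distributive law]
= 4·p·q − 16·q^2 + 12·q·r + 4·q + 12·p^2 + 51·p·r − 39·p + 54·r^2 − 84·r + 30    [combine like terms]

4·p·q − 16·q^2 + 12·q·r + 4·q + 12·p^2 + 51·p·r − 39·p + 54·r^2 − 84·r + 30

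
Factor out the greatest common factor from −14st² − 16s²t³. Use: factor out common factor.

2st²(−7 − 8st)

−14st² − 16s²t³
= 2(−7st² − 8s²t³)    [factor out 2]
= 2st²(−7 − 8st)    [factor out st²]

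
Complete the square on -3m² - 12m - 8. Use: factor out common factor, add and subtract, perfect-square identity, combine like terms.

-3(m + 2)² + 4

-3m² - 12m - 8
= -3(m² + 4m) - 8    [factor out -3 from the m-terms]
= -3(m² + 4m + 4 - 4) - 8    [add and subtract 4 inside the bracket]
= -3(m + 2)² + 12 - 8    [perfect-square identity]
= -3(m + 2)² + 4    [combine constants]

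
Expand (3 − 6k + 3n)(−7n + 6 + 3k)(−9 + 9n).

189n + 162n^2 − 162 + 243k − 702kn + 459kn^2 + 162k^2 − 162k^2n − 189n^3

(3 − 6k + 3n)(−7n + 6 + 3k)(−9 + 9n)
= (−21n + 18 + 9k + 42kn − 36k − 18k^2 − 21n^2 + 18n + 9kn)(−9 + 9n)    [distributive law]
= (−3n + 18 − 27k + 51kn − 18k^2 − 21n^2)(−9 + 9n)    [combine like terms]
= 27n − 27n^2 − 162 + 162n + 243k − 243kn − 459kn + 459kn^2 + 162k^2 − 162k^2n + 189n^2 − 189n^3    [distributive law]
= 189n + 162n^2 − 162 + 243k − 702kn + 459kn^2 + 162k^2 − 162k^2n − 189n^3    [combine like terms]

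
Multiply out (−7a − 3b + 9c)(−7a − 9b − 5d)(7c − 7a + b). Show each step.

(−7a − 3b + 9c)(−7a − 9b − 5d)(7c − 7a + b)
= (49a² + 63ab + 35ad + 21ab + 27b² + 15bd − 63ac − 81bc − 45cd)(7c − 7a + b)    [distributive law]
= (49a² + 84ab + 35ad + 27b² + 15bd − 63ac − 81bc − 45cd)(7c − 7a + b)    [combine like terms]
= 343a²c − 343a³ + 49a²b + 588abc − 588a²b + 84ab² + 245acd − 245a²d + 35abd + 189b²c − 189ab² + 27b³ + 105bcd − 105abd + 15b²d − 441ac² + 441a²c − 63abc − 567bc² + 567abc − 81b²c − 315c²d + 315acd − 45bcd    [distributive law]
= 784a²c − 343a³ − 539a²b + 1092abc − 105ab² + 560acd − 245a²d − 70abd + 108b²c + 27b³ + 60bcd + 15b²d − 441ac² − 567bc² − 315c²d    [combine like terms]

784a²c − 343a³ − 539a²b + 1092abc − 105ab² + 560acd − 245a²d − 70abd + 108b²c + 27b³ + 60bcd + 15b²d − 441ac² − 567bc² − 315c²d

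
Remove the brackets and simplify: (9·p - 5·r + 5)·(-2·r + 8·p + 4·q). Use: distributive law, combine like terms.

(9·p - 5·r + 5)·(-2·r + 8·p + 4·q)
= -18·p·r + 72·p^2 + 36·p·q + 10·r^2 - 40·p·r - 20·q·r - 10·r + 40·p + 20·q    [distributive law]
= -58·p·r + 72·p^2 + 36·p·q + 10·r^2 - 20·q·r - 10·r + 40·p + 20·q    [combine like terms]

-58·p·r + 72·p^2 + 36·p·q + 10·r^2 - 20·q·r - 10·r + 40·p + 20·q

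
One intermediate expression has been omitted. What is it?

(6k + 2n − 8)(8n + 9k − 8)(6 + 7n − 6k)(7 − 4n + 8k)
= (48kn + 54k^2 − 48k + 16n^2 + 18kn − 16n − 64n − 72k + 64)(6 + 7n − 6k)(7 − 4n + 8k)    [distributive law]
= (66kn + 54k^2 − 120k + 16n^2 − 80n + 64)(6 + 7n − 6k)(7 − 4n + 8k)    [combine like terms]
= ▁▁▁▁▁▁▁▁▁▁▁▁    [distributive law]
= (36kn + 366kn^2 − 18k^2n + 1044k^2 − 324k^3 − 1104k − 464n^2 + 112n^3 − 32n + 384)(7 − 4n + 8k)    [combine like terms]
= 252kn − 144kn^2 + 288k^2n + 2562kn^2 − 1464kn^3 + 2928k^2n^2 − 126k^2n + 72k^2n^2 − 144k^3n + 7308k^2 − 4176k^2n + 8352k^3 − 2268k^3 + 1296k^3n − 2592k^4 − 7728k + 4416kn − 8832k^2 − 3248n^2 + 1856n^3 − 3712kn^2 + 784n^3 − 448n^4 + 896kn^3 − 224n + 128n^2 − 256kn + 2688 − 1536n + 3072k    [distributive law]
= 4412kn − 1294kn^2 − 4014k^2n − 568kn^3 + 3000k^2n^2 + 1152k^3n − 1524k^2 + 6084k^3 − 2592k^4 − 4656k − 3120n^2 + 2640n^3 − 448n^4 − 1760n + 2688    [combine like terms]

After distributive law, the bracketed line is:

(396kn + 462kn^2 − 396k^2n + 324k^2 + 378k^2n − 324k^3 − 720k − 840kn + 720k^2 + 96n^2 + 112n^3 − 96kn^2 − 480n − 560n^2 + 480kn + 384 + 448n − 384k)(7 − 4n + 8k)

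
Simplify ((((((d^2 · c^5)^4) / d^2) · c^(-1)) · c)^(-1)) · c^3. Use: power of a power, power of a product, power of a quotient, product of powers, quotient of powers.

((((((d^2 · c^5)^4) / d^2) · c^(-1)) · c)^(-1)) · c^3
= ((((((d^2 · c^5)^4) / d^2) · c^(-1))^(-1)) · (c^(-1))) · c^3    [power of a product]
= ((((((d^2 · c^5)^4) / d^2)^(-1)) · ((c^(-1))^(-1))) · (c^(-1))) · c^3    [power of a product]
= ((((((d^2 · c^5)^4)^(-1)) / ((d^2)^(-1))) · ((c^(-1))^(-1))) · (c^(-1))) · c^3    [power of a quotient]
= (((((d^2 · c^5)^(-4)) / ((d^2)^(-1))) · ((c^(-1))^(-1))) · (c^(-1))) · c^3    [power of a power]
= ((((((d^2)^(-4)) · ((c^5)^(-4))) / ((d^2)^(-1))) · ((c^(-1))^(-1))) · (c^(-1))) · c^3    [power of a product]
= ((((d^(-8) · ((c^5)^(-4))) / ((d^2)^(-1))) · ((c^(-1))^(-1))) · (c^(-1))) · c^3    [power of a power]
= ((((d^(-8) · c^(-20)) / ((d^2)^(-1))) · ((c^(-1))^(-1))) · (c^(-1))) · c^3    [power of a power]
= ((((d^(-8) · c^(-20)) / d^(-2)) · ((c^(-1))^(-1))) · (c^(-1))) · c^3    [power of a power]
= ((((d^(-8) · c^(-20)) / d^(-2)) · c) · (c^(-1))) · c^3    [power of a power]
= c^(-17)d^(-6)    [quotient of powers; product of powers]

c^(-17)d^(-6)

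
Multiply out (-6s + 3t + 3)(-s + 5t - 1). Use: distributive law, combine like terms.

6s^2 - 33st + 3s + 15t^2 + 12t - 3

(-6s + 3t + 3)(-s + 5t - 1)
= 6s^2 - 30st + 6s - 3st + 15t^2 - 3t - 3s + 15t - 3    [distributive law]
= 6s^2 - 33st + 3s + 15t^2 + 12t - 3    [combine like terms]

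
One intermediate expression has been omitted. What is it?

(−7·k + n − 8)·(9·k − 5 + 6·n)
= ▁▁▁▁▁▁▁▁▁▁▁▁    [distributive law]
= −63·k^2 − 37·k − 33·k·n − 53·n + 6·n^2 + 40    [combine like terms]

Applying distributive law to the line above:

−63·k^2 + 35·k − 42·k·n + 9·k·n − 5·n + 6·n^2 − 72·k + 40 − 48·n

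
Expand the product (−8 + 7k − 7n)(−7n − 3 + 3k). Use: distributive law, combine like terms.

77n + 24 − 45k − 70kn + 21k² + 49n²

(−8 + 7k − 7n)(−7n − 3 + 3k)
= 56n + 24 − 24k − 49kn − 21k + 21k² + 49n² + 21n − 21kn    [distributive law]
= 77n + 24 − 45k − 70kn + 21k² + 49n²    [combine like terms]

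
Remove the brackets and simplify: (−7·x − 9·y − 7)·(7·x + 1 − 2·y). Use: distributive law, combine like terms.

−49·x^2 − 56·x − 49·x·y + 5·y + 18·y^2 − 7

(−7·x − 9·y − 7)·(7·x + 1 − 2·y)
= −49·x^2 − 7·x + 14·x·y − 63·x·y − 9·y + 18·y^2 − 49·x − 7 + 14·y    [distributive law]
= −49·x^2 − 56·x − 49·x·y + 5·y + 18·y^2 − 7    [combine like terms]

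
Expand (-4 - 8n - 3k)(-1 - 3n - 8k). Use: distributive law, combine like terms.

(-4 - 8n - 3k)(-1 - 3n - 8k)
= 4 + 12n + 32k + 8n + 24n^2 + 64kn + 3k + 9kn + 24k^2    [distributive law]
= 4 + 20n + 35k + 24n^2 + 73kn + 24k^2    [combine like terms]

4 + 20n + 35k + 24n^2 + 73kn + 24k^2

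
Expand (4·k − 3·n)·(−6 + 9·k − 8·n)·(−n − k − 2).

(4·k − 3·n)·(−6 + 9·k − 8·n)·(−n − k − 2)
= (−24·k + 36·k² − 32·k·n + 18·n − 27·k·n + 24·n²)·(−n − k − 2)    [distributive law]
= (−24·k + 36·k² − 59·k·n + 18·n + 24·n²)·(−n − k − 2)    [combine like terms]
= 24·k·n + 24·k² + 48·k − 36·k²·n − 36·k³ − 72·k² + 59·k·n² + 59·k²·n + 118·k·n − 18·n² − 18·k·n − 36·n − 24·n³ − 24·k·n² − 48·n²    [distributive law]
= 124·k·n − 48·k² + 48·k + 23·k²·n − 36·k³ + 35·k·n² − 66·n² − 36·n − 24·n³    [combine like terms]

124·k·n − 48·k² + 48·k + 23·k²·n − 36·k³ + 35·k·n² − 66·n² − 36·n − 24·n³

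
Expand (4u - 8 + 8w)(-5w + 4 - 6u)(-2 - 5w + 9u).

(4u - 8 + 8w)(-5w + 4 - 6u)(-2 - 5w + 9u)
= (-20uw + 16u - 24u^2 + 40w - 32 + 48u - 40w^2 + 32w - 48uw)(-2 - 5w + 9u)    [distributive law]
= (-68uw + 64u - 24u^2 + 72w - 32 - 40w^2)(-2 - 5w + 9u)    [combine like terms]
= 136uw + 340uw^2 - 612u^2w - 128u - 320uw + 576u^2 + 48u^2 + 120u^2w - 216u^3 - 144w - 360w^2 + 648uw + 64 + 160w - 288u + 80w^2 + 200w^3 - 360uw^2    [distributive law]
= 464uw - 20uw^2 - 492u^2w - 416u + 624u^2 - 216u^3 + 16w - 280w^2 + 64 + 200w^3    [combine like terms]

464uw - 20uw^2 - 492u^2w - 416u + 624u^2 - 216u^3 + 16w - 280w^2 + 64 + 200w^3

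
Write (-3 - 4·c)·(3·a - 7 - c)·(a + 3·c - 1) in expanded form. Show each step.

-9·a^2 + 16·a·c + 30·a + 32·c - 21 + 89·c^2 - 12·a^2·c - 32·a·c^2 + 12·c^3

(-3 - 4·c)·(3·a - 7 - c)·(a + 3·c - 1)
= (-9·a + 21 + 3·c - 12·a·c + 28·c + 4·c^2)·(a + 3·c - 1)    [distributive law]
= (-9·a + 21 + 31·c - 12·a·c + 4·c^2)·(a + 3·c - 1)    [combine like terms]
= -9·a^2 - 27·a·c + 9·a + 21·a + 63·c - 21 + 31·a·c + 93·c^2 - 31·c - 12·a^2·c - 36·a·c^2 + 12·a·c + 4·a·c^2 + 12·c^3 - 4·c^2    [distributive law]
= -9·a^2 + 16·a·c + 30·a + 32·c - 21 + 89·c^2 - 12·a^2·c - 32·a·c^2 + 12·c^3    [combine like terms]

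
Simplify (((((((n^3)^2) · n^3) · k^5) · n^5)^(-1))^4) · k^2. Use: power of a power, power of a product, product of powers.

k^(-18)n^(-56)

(((((((n^3)^2) · n^3) · k^5) · n^5)^(-1))^4) · k^2
= ((((((n^3)^2) · n^3) · k^5) · n^5)^(-4)) · k^2    [power of a power]
= ((((((n^3)^2) · n^3) · k^5)^(-4)) · ((n^5)^(-4))) · k^2    [power of a product]
= ((((((n^3)^2) · n^3)^(-4)) · ((k^5)^(-4))) · ((n^5)^(-4))) · k^2    [power of a product]
= ((((((n^3)^2)^(-4)) · ((n^3)^(-4))) · ((k^5)^(-4))) · ((n^5)^(-4))) · k^2    [power of a product]
= (((((n^3)^(-8)) · ((n^3)^(-4))) · ((k^5)^(-4))) · ((n^5)^(-4))) · k^2    [power of a power]
= (((n^(-24) · ((n^3)^(-4))) · ((k^5)^(-4))) · ((n^5)^(-4))) · k^2    [power of a power]
= (((n^(-24) · n^(-12)) · ((k^5)^(-4))) · ((n^5)^(-4))) · k^2    [power of a power]
= ((n^(-36) · ((k^5)^(-4))) · ((n^5)^(-4))) · k^2    [product of powers]
= ((n^(-36) · k^(-20)) · ((n^5)^(-4))) · k^2    [power of a power]
= ((n^(-36) · k^(-20)) · n^(-20)) · k^2    [power of a power]
= k^(-18)n^(-56)    [product of powers]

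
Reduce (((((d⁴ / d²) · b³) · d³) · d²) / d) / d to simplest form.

b³·d⁵

(((((d⁴ / d²) · b³) · d³) · d²) / d) / d
= ((((d² · b³) · d³) · d²) / d) / d    [quotient of powers]
= b³·d⁵    [quotient of powers; product of powers]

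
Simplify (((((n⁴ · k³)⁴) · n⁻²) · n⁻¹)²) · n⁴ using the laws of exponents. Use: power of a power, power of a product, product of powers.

k²⁴·n³⁰

(((((n⁴ · k³)⁴) · n⁻²) · n⁻¹)²) · n⁴
= (((((n⁴ · k³)⁴) · n⁻²)²) · ((n⁻¹)²)) · n⁴    [power of a product]
= (((((n⁴ · k³)⁴)²) · ((n⁻²)²)) · ((n⁻¹)²)) · n⁴    [power of a product]
= ((((n⁴ · k³)⁸) · ((n⁻²)²)) · ((n⁻¹)²)) · n⁴    [power of a power]
= (((((n⁴)⁸) · ((k³)⁸)) · ((n⁻²)²)) · ((n⁻¹)²)) · n⁴    [power of a product]
= (((n³² · ((k³)⁸)) · ((n⁻²)²)) · ((n⁻¹)²)) · n⁴    [power of a power]
= (((n³² · k²⁴) · ((n⁻²)²)) · ((n⁻¹)²)) · n⁴    [power of a power]
= (((n³² · k²⁴) · n⁻⁴) · ((n⁻¹)²)) · n⁴    [power of a power]
= (((n³² · k²⁴) · n⁻⁴) · n⁻²) · n⁴    [power of a power]
= k²⁴·n³⁰    [product of powers]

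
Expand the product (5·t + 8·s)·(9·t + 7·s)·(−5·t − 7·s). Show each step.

−225·t^3 − 850·s·t^2 − 1029·s^2·t − 392·s^3

(5·t + 8·s)·(9·t + 7·s)·(−5·t − 7·s)
= (45·t^2 + 35·s·t + 72·s·t + 56·s^2)·(−5·t − 7·s)    [distributive law]
= (45·t^2 + 107·s·t + 56·s^2)·(−5·t − 7·s)    [combine like terms]
= −225·t^3 − 315·s·t^2 − 535·s·t^2 − 749·s^2·t − 280·s^2·t − 392·s^3    [distributive law]
= −225·t^3 − 850·s·t^2 − 1029·s^2·t − 392·s^3    [combine like terms]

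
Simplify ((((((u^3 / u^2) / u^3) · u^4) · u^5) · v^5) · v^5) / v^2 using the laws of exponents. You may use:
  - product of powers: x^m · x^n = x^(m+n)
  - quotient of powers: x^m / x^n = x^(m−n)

u^7·v^8

((((((u^3 / u^2) / u^3) · u^4) · u^5) · v^5) · v^5) / v^2
= (((((u / u^3) · u^4) · u^5) · v^5) · v^5) / v^2    [quotient of powers]
= ((((u^(-2) · u^4) · u^5) · v^5) · v^5) / v^2    [quotient of powers]
= (((u^2 · u^5) · v^5) · v^5) / v^2    [product of powers]
= ((u^7 · v^5) · v^5) / v^2    [product of powers]
= u^7·v^8    [quotient of powers; product of powers]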